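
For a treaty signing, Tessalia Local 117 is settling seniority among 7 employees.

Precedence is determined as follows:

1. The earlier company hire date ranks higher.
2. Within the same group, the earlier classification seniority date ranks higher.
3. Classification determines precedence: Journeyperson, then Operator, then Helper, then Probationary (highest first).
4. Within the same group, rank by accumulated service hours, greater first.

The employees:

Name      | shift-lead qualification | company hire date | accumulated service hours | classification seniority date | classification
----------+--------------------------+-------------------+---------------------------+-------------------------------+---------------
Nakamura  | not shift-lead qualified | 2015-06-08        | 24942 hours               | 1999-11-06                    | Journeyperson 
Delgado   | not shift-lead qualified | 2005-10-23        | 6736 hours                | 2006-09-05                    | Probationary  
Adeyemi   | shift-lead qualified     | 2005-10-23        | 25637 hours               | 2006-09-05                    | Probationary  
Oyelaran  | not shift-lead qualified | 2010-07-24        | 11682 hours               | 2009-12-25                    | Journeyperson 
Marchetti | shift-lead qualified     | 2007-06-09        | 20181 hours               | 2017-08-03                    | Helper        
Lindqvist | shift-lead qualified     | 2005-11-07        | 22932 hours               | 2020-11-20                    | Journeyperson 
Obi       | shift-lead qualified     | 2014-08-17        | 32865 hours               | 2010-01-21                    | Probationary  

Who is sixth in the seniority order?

By company hire date (earlier first): Adeyemi and Delgado (both 2005-10-23); then Lindqvist (2005-11-07); then Marchetti (2007-06-09); then Oyelaran (2010-07-24); then Obi (2014-08-17); then Nakamura (2015-06-08).
Adeyemi and Delgado both have classification seniority date 2006-09-05, so the next rule applies.
Adeyemi and Delgado are each Probationary, so the next rule applies.
Among Adeyemi and Delgado, by accumulated service hours (higher first): Adeyemi (25637 hours) before Delgado (6736 hours).
Order: Adeyemi, Delgado, Lindqvist, Marchetti, Oyelaran, Obi, Nakamura.

Obi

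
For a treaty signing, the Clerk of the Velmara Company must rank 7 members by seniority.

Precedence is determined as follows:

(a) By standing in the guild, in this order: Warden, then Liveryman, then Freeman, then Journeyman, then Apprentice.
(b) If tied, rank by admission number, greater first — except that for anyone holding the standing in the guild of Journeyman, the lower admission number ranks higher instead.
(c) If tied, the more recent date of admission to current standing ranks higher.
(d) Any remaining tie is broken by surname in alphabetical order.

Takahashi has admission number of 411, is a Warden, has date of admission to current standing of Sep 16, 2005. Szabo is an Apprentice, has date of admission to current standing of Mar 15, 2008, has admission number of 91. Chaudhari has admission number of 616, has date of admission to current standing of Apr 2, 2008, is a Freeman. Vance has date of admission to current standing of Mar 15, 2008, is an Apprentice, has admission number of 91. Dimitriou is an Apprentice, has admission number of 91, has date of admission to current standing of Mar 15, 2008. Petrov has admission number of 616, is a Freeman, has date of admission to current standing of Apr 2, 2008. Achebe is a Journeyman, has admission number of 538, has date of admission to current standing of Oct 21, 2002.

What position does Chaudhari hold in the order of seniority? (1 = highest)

By standing in the guild: Takahashi (Warden); then Chaudhari and Petrov (Freeman); then Achebe (Journeyman); then Dimitriou, Szabo and Vance (Apprentice).
Chaudhari and Petrov both have admission number 616, so the next rule applies.
Chaudhari and Petrov both have date of admission to current standing Apr 2, 2008, so the next rule applies.
Among Chaudhari and Petrov, alphabetically by surname: Chaudhari before Petrov.
Dimitriou, Szabo and Vance all have admission number 91, so the next rule applies.
Dimitriou, Szabo and Vance all have date of admission to current standing Mar 15, 2008, so the next rule applies.
Among Dimitriou, Szabo and Vance, alphabetically by surname: Dimitriou before Szabo before Vance.
Order: Takahashi, Chaudhari, Petrov, Achebe, Dimitriou, Szabo, Vance. So position 2.

2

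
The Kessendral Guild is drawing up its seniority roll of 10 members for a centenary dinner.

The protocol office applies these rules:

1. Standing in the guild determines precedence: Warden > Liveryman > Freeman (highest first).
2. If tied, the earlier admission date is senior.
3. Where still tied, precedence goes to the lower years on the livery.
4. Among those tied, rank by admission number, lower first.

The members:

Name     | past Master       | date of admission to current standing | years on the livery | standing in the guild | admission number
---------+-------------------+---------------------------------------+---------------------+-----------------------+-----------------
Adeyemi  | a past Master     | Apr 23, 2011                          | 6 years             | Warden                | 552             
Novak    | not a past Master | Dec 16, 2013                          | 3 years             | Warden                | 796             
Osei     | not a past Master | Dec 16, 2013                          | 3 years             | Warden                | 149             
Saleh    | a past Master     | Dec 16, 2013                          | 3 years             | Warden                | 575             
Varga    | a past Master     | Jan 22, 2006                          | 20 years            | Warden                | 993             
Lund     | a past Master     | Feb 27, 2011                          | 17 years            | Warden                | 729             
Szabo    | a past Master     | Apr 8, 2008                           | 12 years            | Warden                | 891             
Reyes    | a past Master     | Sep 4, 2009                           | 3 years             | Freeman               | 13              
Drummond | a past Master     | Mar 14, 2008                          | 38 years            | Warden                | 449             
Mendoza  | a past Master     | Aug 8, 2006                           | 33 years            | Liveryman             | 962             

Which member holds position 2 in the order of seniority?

Drummond

By standing in the guild: Varga, Drummond, Szabo, Lund, Adeyemi, Osei, Saleh and Novak (Warden); then Mendoza (Liveryman); then Reyes (Freeman).
Among Varga, Drummond, Szabo, Lund, Adeyemi, Osei, Saleh and Novak, by date of admission to current standing (earlier first): Varga (Jan 22, 2006) before Drummond (Mar 14, 2008) before Szabo (Apr 8, 2008) before Lund (Feb 27, 2011) before Adeyemi (Apr 23, 2011) before Osei, Saleh and Novak (Dec 16, 2013).
Osei, Saleh and Novak all have years on the livery 3 years, so the next rule applies.
Among Osei, Saleh and Novak, by admission number (lower first): Osei (149) before Saleh (575) before Novak (796).
Order: Varga, Drummond, Szabo, Lund, Adeyemi, Osei, Saleh, Novak, Mendoza, Reyes.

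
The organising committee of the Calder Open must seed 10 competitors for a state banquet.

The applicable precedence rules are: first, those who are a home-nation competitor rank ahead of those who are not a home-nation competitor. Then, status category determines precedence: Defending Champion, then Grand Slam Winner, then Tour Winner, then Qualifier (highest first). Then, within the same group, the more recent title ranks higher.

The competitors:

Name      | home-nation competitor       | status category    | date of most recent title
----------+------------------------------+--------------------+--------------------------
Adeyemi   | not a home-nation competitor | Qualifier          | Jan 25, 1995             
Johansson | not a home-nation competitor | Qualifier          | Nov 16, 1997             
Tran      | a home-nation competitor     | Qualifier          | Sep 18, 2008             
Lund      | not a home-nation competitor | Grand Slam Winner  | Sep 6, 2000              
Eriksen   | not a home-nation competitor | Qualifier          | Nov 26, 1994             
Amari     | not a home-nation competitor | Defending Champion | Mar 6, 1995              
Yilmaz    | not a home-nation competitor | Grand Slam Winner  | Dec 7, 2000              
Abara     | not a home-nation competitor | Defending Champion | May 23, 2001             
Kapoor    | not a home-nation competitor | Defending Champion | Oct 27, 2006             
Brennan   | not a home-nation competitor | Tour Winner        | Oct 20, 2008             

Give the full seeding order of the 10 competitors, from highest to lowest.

Tran, Kapoor, Abara, Amari, Yilmaz, Lund, Brennan, Johansson, Adeyemi, Eriksen

By the first rule: Tran (a home-nation competitor); then Kapoor, Abara, Amari, Yilmaz, Lund, Brennan, Johansson, Adeyemi and Eriksen (each not a home-nation competitor).
Among Kapoor, Abara, Amari, Yilmaz, Lund, Brennan, Johansson, Adeyemi and Eriksen, by status category: Kapoor, Abara and Amari (Defending Champion) before Yilmaz and Lund (Grand Slam Winner) before Brennan (Tour Winner) before Johansson, Adeyemi and Eriksen (Qualifier).
Among Kapoor, Abara and Amari, by date of most recent title (later first): Kapoor (Oct 27, 2006) before Abara (May 23, 2001) before Amari (Mar 6, 1995).
Among Yilmaz and Lund, by date of most recent title (later first): Yilmaz (Dec 7, 2000) before Lund (Sep 6, 2000).
Among Johansson, Adeyemi and Eriksen, by date of most recent title (later first): Johansson (Nov 16, 1997) before Adeyemi (Jan 25, 1995) before Eriksen (Nov 26, 1994).
Full order: Tran, Kapoor, Abara, Amari, Yilmaz, Lund, Brennan, Johansson, Adeyemi, Eriksen.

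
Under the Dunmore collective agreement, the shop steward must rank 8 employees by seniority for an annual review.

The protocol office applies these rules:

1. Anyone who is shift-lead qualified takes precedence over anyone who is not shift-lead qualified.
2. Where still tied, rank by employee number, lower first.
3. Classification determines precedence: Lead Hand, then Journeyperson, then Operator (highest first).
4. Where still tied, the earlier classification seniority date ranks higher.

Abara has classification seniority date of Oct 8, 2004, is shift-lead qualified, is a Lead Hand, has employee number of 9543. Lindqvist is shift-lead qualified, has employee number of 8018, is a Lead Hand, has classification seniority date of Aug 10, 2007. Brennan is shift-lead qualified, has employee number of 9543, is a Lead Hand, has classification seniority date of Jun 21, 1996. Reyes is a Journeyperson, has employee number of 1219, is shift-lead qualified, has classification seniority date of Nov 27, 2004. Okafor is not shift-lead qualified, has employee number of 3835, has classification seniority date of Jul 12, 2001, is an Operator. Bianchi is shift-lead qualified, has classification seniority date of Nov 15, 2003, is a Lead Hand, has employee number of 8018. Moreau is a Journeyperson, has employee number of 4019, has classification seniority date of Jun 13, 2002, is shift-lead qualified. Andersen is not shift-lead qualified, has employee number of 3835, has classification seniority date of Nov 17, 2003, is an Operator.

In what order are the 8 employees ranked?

Reyes, Moreau, Bianchi, Lindqvist, Brennan, Abara, Okafor, Andersen

By the first rule: Reyes, Moreau, Bianchi, Lindqvist, Brennan and Abara (each shift-lead qualified); then Okafor and Andersen (both not shift-lead qualified).
Among Reyes, Moreau, Bianchi, Lindqvist, Brennan and Abara, by employee number (lower first): Reyes (1219) before Moreau (4019) before Bianchi and Lindqvist (8018) before Brennan and Abara (9543).
Bianchi and Lindqvist are each Lead Hand, so the next rule applies.
Among Bianchi and Lindqvist, by classification seniority date (earlier first): Bianchi (Nov 15, 2003) before Lindqvist (Aug 10, 2007).
Brennan and Abara are each Lead Hand, so the next rule applies.
Among Brennan and Abara, by classification seniority date (earlier first): Brennan (Jun 21, 1996) before Abara (Oct 8, 2004).
Okafor and Andersen both have employee number 3835, so the next rule applies.
Okafor and Andersen are each Operator, so the next rule applies.
Among Okafor and Andersen, by classification seniority date (earlier first): Okafor (Jul 12, 2001) before Andersen (Nov 17, 2003).
Full order: Reyes, Moreau, Bianchi, Lindqvist, Brennan, Abara, Okafor, Andersen.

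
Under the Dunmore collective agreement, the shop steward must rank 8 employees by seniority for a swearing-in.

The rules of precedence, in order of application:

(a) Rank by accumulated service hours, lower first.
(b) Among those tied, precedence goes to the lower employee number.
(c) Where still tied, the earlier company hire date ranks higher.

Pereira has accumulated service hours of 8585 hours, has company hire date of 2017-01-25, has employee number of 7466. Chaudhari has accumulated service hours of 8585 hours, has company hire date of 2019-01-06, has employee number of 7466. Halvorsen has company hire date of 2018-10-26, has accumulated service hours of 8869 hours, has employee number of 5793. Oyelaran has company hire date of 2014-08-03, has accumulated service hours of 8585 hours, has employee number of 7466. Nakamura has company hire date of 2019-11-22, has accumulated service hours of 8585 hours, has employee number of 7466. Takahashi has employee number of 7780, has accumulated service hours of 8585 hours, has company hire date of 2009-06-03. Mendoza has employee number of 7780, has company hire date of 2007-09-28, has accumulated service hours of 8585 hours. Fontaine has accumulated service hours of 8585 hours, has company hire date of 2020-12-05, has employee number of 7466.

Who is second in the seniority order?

Pereira

By accumulated service hours (lower first): Oyelaran, Pereira, Chaudhari, Nakamura, Fontaine, Mendoza and Takahashi (each 8585 hours); then Halvorsen (8869 hours).
Among Oyelaran, Pereira, Chaudhari, Nakamura, Fontaine, Mendoza and Takahashi, by employee number (lower first): Oyelaran, Pereira, Chaudhari, Nakamura and Fontaine (7466) before Mendoza and Takahashi (7780).
Among Oyelaran, Pereira, Chaudhari, Nakamura and Fontaine, by company hire date (earlier first): Oyelaran (2014-08-03) before Pereira (2017-01-25) before Chaudhari (2019-01-06) before Nakamura (2019-11-22) before Fontaine (2020-12-05).
Among Mendoza and Takahashi, by company hire date (earlier first): Mendoza (2007-09-28) before Takahashi (2009-06-03).
Order: Oyelaran, Pereira, Chaudhari, Nakamura, Fontaine, Mendoza, Takahashi, Halvorsen.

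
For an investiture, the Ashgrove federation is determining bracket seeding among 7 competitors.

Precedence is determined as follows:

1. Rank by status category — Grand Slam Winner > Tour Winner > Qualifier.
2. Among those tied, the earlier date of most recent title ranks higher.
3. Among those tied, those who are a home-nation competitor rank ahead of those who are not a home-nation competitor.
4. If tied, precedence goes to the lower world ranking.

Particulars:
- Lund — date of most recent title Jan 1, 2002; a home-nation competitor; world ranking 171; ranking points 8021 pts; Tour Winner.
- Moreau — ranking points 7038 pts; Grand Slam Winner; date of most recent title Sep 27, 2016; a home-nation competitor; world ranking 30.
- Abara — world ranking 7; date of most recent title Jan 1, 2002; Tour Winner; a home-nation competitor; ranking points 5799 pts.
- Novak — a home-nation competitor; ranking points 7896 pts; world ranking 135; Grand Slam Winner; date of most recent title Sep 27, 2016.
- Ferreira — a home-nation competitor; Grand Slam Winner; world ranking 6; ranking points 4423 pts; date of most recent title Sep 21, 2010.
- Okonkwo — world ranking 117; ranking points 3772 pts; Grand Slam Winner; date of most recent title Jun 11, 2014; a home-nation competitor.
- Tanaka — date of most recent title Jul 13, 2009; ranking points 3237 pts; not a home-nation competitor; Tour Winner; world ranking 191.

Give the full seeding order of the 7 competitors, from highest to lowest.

By status category: Ferreira, Okonkwo, Moreau and Novak (Grand Slam Winner); then Abara, Lund and Tanaka (Tour Winner).
Among Ferreira, Okonkwo, Moreau and Novak, by date of most recent title (earlier first): Ferreira (Sep 21, 2010) before Okonkwo (Jun 11, 2014) before Moreau and Novak (Sep 27, 2016).
Moreau and Novak are each a home-nation competitor, so the next rule applies.
Among Moreau and Novak, by world ranking (lower first): Moreau (30) before Novak (135).
Among Abara, Lund and Tanaka, by date of most recent title (earlier first): Abara and Lund (Jan 1, 2002) before Tanaka (Jul 13, 2009).
Abara and Lund are each a home-nation competitor, so the next rule applies.
Among Abara and Lund, by world ranking (lower first): Abara (7) before Lund (171).
Full order: Ferreira, Okonkwo, Moreau, Novak, Abara, Lund, Tanaka.

Ferreira, Okonkwo, Moreau, Novak, Abara, Lund, Tanaka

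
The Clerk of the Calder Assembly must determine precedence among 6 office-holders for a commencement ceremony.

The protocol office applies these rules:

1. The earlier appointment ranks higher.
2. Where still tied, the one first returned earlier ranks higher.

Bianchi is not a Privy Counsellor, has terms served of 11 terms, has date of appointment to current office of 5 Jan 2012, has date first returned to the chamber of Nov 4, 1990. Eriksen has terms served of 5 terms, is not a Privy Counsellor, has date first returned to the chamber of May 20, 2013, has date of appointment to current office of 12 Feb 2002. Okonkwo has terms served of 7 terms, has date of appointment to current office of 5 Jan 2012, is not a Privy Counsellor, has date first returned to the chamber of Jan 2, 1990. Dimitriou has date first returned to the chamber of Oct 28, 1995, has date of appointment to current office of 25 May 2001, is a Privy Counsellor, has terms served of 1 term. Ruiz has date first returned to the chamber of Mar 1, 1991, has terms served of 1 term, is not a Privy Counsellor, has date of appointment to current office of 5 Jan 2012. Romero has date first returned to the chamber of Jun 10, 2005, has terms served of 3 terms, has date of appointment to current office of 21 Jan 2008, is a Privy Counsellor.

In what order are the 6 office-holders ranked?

Dimitriou, Eriksen, Romero, Okonkwo, Bianchi, Ruiz

By date of appointment to current office (earlier first): Dimitriou (25 May 2001); then Eriksen (12 Feb 2002); then Romero (21 Jan 2008); then Okonkwo, Bianchi and Ruiz (each 5 Jan 2012).
Among Okonkwo, Bianchi and Ruiz, by date first returned to the chamber (earlier first): Okonkwo (Jan 2, 1990) before Bianchi (Nov 4, 1990) before Ruiz (Mar 1, 1991).
Full order: Dimitriou, Eriksen, Romero, Okonkwo, Bianchi, Ruiz.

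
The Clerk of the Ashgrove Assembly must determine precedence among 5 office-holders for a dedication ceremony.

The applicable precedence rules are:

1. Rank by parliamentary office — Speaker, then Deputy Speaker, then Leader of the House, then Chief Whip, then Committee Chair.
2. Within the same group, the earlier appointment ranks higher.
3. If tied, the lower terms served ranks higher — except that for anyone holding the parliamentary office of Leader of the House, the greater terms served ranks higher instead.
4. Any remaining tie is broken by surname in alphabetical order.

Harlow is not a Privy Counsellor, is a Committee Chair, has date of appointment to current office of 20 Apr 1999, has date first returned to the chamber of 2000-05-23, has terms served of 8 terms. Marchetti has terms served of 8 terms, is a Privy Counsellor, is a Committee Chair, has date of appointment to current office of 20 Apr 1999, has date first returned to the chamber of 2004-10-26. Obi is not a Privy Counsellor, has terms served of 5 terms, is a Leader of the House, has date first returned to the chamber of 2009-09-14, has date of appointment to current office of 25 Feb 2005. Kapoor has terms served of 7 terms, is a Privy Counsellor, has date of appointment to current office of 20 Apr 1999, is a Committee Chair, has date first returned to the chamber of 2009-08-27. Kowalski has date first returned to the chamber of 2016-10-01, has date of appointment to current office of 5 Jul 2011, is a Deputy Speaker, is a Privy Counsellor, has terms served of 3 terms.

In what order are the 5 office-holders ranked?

By parliamentary office: Kowalski (Deputy Speaker); then Obi (Leader of the House); then Kapoor, Harlow and Marchetti (Committee Chair).
Kapoor, Harlow and Marchetti all have date of appointment to current office 20 Apr 1999, so the next rule applies.
Among Kapoor, Harlow and Marchetti, by terms served (lower first): Kapoor (7 terms) before Harlow and Marchetti (8 terms).
Among Harlow and Marchetti, alphabetically by surname: Harlow before Marchetti.
Full order: Kowalski, Obi, Kapoor, Harlow, Marchetti.

Kowalski, Obi, Kapoor, Harlow, Marchetti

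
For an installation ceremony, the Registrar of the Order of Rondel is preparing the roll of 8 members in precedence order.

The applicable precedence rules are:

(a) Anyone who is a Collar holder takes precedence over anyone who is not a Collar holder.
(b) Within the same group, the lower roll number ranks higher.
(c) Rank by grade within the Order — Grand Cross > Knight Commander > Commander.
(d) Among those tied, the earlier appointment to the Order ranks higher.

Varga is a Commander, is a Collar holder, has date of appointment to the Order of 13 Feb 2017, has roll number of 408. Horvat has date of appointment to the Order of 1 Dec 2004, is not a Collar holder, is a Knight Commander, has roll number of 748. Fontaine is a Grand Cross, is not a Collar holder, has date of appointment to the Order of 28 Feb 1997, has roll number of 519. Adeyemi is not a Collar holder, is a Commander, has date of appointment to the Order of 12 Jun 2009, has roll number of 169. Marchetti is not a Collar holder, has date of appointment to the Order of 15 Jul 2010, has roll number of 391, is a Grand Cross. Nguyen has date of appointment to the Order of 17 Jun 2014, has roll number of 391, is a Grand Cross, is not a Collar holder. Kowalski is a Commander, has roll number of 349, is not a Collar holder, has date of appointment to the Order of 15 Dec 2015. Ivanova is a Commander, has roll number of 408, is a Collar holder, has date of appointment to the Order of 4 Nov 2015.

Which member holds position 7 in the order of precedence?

Fontaine

By the first rule: Ivanova and Varga (both a Collar holder); then Adeyemi, Kowalski, Marchetti, Nguyen, Fontaine and Horvat (each not a Collar holder).
Ivanova and Varga both have roll number 408, so the next rule applies.
Ivanova and Varga are each Commander, so the next rule applies.
Among Ivanova and Varga, by date of appointment to the Order (earlier first): Ivanova (4 Nov 2015) before Varga (13 Feb 2017).
Among Adeyemi, Kowalski, Marchetti, Nguyen, Fontaine and Horvat, by roll number (lower first): Adeyemi (169) before Kowalski (349) before Marchetti and Nguyen (391) before Fontaine (519) before Horvat (748).
Marchetti and Nguyen are each Grand Cross, so the next rule applies.
Among Marchetti and Nguyen, by date of appointment to the Order (earlier first): Marchetti (15 Jul 2010) before Nguyen (17 Jun 2014).
Order: Ivanova, Varga, Adeyemi, Kowalski, Marchetti, Nguyen, Fontaine, Horvat.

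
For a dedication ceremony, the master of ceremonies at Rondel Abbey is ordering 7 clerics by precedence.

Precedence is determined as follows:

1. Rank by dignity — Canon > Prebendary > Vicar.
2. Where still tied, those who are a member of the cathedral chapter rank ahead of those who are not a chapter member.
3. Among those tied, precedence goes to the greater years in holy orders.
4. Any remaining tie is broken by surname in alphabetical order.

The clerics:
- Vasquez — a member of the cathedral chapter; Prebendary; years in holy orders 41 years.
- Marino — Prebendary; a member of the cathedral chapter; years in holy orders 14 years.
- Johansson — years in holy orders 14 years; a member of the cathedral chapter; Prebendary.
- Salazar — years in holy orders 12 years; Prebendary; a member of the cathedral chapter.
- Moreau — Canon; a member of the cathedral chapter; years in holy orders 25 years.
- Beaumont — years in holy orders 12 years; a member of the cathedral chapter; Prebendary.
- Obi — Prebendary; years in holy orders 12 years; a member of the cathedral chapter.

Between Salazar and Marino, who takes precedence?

By dignity: Moreau (Canon); then Vasquez, Johansson, Marino, Beaumont, Obi and Salazar (Prebendary).
Vasquez, Johansson, Marino, Beaumont, Obi and Salazar are each a member of the cathedral chapter, so the next rule applies.
Among Vasquez, Johansson, Marino, Beaumont, Obi and Salazar, by years in holy orders (higher first): Vasquez (41 years) before Johansson and Marino (14 years) before Beaumont, Obi and Salazar (12 years).
Among Johansson and Marino, alphabetically by surname: Johansson before Marino.
Among Beaumont, Obi and Salazar, alphabetically by surname: Beaumont before Obi before Salazar.
So Marino takes precedence.

Marino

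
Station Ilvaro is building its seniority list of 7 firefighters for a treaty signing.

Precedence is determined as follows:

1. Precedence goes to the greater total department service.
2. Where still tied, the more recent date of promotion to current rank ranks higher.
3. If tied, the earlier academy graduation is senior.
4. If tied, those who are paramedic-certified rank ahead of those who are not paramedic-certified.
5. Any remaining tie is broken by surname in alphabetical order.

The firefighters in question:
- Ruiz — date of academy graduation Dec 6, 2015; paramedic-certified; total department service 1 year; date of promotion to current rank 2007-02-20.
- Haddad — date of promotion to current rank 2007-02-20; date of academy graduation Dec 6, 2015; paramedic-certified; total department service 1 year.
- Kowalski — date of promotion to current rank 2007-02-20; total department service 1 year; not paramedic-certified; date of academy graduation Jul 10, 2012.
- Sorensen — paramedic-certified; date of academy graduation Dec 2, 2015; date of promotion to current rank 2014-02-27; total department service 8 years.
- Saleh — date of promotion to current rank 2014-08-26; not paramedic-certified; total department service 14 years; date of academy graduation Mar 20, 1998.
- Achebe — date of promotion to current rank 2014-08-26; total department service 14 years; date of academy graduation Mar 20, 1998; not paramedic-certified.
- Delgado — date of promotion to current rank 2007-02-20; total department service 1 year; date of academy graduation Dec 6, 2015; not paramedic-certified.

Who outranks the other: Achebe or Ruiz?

By total department service (higher first): Achebe and Saleh (both 14 years); then Sorensen (8 years); then Kowalski, Haddad, Ruiz and Delgado (each 1 year).
Achebe and Saleh both have date of promotion to current rank 2014-08-26, so the next rule applies.
Achebe and Saleh both have date of academy graduation Mar 20, 1998, so the next rule applies.
Achebe and Saleh are each not paramedic-certified, so the next rule applies.
Among Achebe and Saleh, alphabetically by surname: Achebe before Saleh.
Kowalski, Haddad, Ruiz and Delgado all have date of promotion to current rank 2007-02-20, so the next rule applies.
Among Kowalski, Haddad, Ruiz and Delgado, by date of academy graduation (earlier first): Kowalski (Jul 10, 2012) before Haddad, Ruiz and Delgado (Dec 6, 2015).
Among Haddad, Ruiz and Delgado, paramedic-certified before not paramedic-certified: Haddad and Ruiz (paramedic-certified) before Delgado (not paramedic-certified).
Among Haddad and Ruiz, alphabetically by surname: Haddad before Ruiz.
So Achebe takes precedence.

Achebe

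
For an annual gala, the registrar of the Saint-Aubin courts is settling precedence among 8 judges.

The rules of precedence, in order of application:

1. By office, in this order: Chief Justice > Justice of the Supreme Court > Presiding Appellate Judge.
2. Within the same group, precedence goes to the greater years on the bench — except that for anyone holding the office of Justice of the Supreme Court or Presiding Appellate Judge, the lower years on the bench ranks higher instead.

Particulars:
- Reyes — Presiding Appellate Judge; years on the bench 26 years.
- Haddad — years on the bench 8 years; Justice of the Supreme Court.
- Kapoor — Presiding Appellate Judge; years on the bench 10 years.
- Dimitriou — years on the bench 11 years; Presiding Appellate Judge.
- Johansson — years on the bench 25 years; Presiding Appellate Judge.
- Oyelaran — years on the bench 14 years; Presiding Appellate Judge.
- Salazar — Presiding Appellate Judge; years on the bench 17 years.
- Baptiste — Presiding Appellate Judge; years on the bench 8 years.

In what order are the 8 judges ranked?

By office: Haddad (Justice of the Supreme Court); then Baptiste, Kapoor, Dimitriou, Oyelaran, Salazar, Johansson and Reyes (Presiding Appellate Judge).
Among Baptiste, Kapoor, Dimitriou, Oyelaran, Salazar, Johansson and Reyes, by years on the bench (lower first) (reversed rule for this group): Baptiste (8 years) before Kapoor (10 years) before Dimitriou (11 years) before Oyelaran (14 years) before Salazar (17 years) before Johansson (25 years) before Reyes (26 years).
Full order: Haddad, Baptiste, Kapoor, Dimitriou, Oyelaran, Salazar, Johansson, Reyes.

Haddad, Baptiste, Kapoor, Dimitriou, Oyelaran, Salazar, Johansson, Reyes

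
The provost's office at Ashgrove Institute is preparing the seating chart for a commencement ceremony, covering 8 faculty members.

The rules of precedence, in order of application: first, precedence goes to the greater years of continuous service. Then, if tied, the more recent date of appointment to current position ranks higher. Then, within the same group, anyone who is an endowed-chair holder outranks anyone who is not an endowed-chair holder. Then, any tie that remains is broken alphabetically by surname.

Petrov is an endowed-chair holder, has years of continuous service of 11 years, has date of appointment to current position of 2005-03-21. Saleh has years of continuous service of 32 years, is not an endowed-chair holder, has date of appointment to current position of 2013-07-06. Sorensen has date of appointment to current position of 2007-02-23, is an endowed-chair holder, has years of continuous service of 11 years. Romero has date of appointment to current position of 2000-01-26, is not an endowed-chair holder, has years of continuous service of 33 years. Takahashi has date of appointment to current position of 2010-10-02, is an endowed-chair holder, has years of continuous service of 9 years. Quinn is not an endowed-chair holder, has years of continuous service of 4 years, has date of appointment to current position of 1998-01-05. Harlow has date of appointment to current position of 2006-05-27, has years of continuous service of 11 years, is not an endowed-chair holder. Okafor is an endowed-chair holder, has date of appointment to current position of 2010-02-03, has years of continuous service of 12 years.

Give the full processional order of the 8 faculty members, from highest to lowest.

By years of continuous service (higher first): Romero (33 years); then Saleh (32 years); then Okafor (12 years); then Sorensen, Harlow and Petrov (each 11 years); then Takahashi (9 years); then Quinn (4 years).
Among Sorensen, Harlow and Petrov, by date of appointment to current position (later first): Sorensen (2007-02-23) before Harlow (2006-05-27) before Petrov (2005-03-21).
Full order: Romero, Saleh, Okafor, Sorensen, Harlow, Petrov, Takahashi, Quinn.

Romero, Saleh, Okafor, Sorensen, Harlow, Petrov, Takahashi, Quinn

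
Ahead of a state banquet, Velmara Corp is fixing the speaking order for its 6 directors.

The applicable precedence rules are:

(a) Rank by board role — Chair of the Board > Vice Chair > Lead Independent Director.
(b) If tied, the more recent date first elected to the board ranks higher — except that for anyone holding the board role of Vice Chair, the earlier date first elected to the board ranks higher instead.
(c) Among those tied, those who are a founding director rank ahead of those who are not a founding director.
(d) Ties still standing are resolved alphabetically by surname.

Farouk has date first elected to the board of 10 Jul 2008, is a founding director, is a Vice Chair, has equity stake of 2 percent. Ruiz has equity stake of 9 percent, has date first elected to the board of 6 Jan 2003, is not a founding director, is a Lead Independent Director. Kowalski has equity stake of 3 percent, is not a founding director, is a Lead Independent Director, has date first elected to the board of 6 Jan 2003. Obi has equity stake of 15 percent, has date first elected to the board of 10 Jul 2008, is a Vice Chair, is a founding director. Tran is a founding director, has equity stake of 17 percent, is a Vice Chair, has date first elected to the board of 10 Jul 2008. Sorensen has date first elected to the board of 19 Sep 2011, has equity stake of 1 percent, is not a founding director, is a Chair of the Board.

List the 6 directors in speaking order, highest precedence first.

By board role: Sorensen (Chair of the Board); then Farouk, Obi and Tran (Vice Chair); then Kowalski and Ruiz (Lead Independent Director).
Farouk, Obi and Tran all have date first elected to the board 10 Jul 2008, so the next rule applies.
Farouk, Obi and Tran are each a founding director, so the next rule applies.
Among Farouk, Obi and Tran, alphabetically by surname: Farouk before Obi before Tran.
Kowalski and Ruiz both have date first elected to the board 6 Jan 2003, so the next rule applies.
Kowalski and Ruiz are each not a founding director, so the next rule applies.
Among Kowalski and Ruiz, alphabetically by surname: Kowalski before Ruiz.
Full order: Sorensen, Farouk, Obi, Tran, Kowalski, Ruiz.

Sorensen, Farouk, Obi, Tran, Kowalski, Ruiz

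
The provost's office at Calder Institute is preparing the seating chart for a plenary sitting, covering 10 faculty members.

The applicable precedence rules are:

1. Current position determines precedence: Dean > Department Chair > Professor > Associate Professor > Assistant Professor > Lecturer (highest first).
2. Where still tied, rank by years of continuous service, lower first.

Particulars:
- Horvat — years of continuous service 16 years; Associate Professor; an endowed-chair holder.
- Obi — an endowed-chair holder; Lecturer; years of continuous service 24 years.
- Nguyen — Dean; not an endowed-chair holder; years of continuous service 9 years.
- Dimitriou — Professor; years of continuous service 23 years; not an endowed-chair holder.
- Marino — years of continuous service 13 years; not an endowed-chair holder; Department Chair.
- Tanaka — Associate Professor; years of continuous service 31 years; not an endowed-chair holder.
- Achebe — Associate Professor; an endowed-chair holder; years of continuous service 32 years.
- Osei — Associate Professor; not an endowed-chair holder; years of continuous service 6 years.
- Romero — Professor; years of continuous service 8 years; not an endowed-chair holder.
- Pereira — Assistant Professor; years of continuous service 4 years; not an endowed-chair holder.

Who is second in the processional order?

Marino

By current position: Nguyen (Dean); then Marino (Department Chair); then Romero and Dimitriou (Professor); then Osei, Horvat, Tanaka and Achebe (Associate Professor); then Pereira (Assistant Professor); then Obi (Lecturer).
Among Romero and Dimitriou, by years of continuous service (lower first): Romero (8 years) before Dimitriou (23 years).
Among Osei, Horvat, Tanaka and Achebe, by years of continuous service (lower first): Osei (6 years) before Horvat (16 years) before Tanaka (31 years) before Achebe (32 years).
Order: Nguyen, Marino, Romero, Dimitriou, Osei, Horvat, Tanaka, Achebe, Pereira, Obi.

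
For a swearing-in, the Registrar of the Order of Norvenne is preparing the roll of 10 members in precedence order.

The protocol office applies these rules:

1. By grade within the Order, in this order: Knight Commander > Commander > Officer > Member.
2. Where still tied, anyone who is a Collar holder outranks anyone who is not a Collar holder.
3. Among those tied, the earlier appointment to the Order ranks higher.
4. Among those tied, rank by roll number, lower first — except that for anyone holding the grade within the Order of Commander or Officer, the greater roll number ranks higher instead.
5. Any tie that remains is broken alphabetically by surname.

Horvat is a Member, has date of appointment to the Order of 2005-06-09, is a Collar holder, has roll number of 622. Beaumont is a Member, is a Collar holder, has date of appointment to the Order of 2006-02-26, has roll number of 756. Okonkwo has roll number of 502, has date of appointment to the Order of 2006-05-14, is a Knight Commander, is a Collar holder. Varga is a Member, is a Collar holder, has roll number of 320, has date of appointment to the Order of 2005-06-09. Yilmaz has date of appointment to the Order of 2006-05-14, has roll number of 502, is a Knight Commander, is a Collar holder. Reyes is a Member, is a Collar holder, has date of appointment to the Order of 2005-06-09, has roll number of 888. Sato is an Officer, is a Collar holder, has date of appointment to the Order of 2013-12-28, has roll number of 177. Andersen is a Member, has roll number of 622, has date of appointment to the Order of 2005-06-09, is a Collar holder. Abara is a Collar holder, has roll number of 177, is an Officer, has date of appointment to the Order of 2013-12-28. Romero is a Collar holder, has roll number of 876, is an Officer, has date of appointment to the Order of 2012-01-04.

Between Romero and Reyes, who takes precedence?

Romero

By grade within the Order: Okonkwo and Yilmaz (Knight Commander); then Romero, Abara and Sato (Officer); then Varga, Andersen, Horvat, Reyes and Beaumont (Member).
Okonkwo and Yilmaz are each a Collar holder, so the next rule applies.
Okonkwo and Yilmaz both have date of appointment to the Order 2006-05-14, so the next rule applies.
Okonkwo and Yilmaz both have roll number 502, so the next rule applies.
Among Okonkwo and Yilmaz, alphabetically by surname: Okonkwo before Yilmaz.
Romero, Abara and Sato are each a Collar holder, so the next rule applies.
Among Romero, Abara and Sato, by date of appointment to the Order (earlier first): Romero (2012-01-04) before Abara and Sato (2013-12-28).
Abara and Sato both have roll number 177, so the next rule applies.
Among Abara and Sato, alphabetically by surname: Abara before Sato.
Varga, Andersen, Horvat, Reyes and Beaumont are each a Collar holder, so the next rule applies.
Among Varga, Andersen, Horvat, Reyes and Beaumont, by date of appointment to the Order (earlier first): Varga, Andersen, Horvat and Reyes (2005-06-09) before Beaumont (2006-02-26).
Among Varga, Andersen, Horvat and Reyes, by roll number (lower first): Varga (320) before Andersen and Horvat (622) before Reyes (888).
Among Andersen and Horvat, alphabetically by surname: Andersen before Horvat.
So Romero takes precedence.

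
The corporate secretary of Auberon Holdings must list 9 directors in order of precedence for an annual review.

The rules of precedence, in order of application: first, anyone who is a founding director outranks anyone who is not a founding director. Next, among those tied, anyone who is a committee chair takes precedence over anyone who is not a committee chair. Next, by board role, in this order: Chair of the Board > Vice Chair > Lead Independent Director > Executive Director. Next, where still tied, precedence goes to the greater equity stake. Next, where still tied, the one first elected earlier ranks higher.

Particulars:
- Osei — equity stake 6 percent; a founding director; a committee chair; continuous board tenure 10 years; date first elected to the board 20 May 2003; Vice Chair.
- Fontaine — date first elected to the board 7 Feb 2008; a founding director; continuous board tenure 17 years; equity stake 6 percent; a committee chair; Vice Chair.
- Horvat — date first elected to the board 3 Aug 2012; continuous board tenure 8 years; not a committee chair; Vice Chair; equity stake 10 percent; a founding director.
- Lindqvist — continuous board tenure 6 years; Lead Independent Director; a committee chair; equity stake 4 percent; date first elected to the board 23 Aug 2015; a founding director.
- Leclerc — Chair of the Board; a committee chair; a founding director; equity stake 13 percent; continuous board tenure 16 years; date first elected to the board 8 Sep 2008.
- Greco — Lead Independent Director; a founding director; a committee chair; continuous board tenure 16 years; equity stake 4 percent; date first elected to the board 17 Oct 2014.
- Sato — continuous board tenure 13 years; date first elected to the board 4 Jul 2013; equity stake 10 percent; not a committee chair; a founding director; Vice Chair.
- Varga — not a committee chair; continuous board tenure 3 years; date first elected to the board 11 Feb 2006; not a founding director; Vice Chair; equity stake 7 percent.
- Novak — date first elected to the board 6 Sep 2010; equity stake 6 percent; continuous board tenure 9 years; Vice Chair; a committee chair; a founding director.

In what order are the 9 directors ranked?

By the first rule: Leclerc, Osei, Fontaine, Novak, Greco, Lindqvist, Horvat and Sato (each a founding director); then Varga (not a founding director).
Among Leclerc, Osei, Fontaine, Novak, Greco, Lindqvist, Horvat and Sato, a committee chair before not a committee chair: Leclerc, Osei, Fontaine, Novak, Greco and Lindqvist (a committee chair) before Horvat and Sato (not a committee chair).
Among Leclerc, Osei, Fontaine, Novak, Greco and Lindqvist, by board role: Leclerc (Chair of the Board) before Osei, Fontaine and Novak (Vice Chair) before Greco and Lindqvist (Lead Independent Director).
Osei, Fontaine and Novak all have equity stake 6 percent, so the next rule applies.
Among Osei, Fontaine and Novak, by date first elected to the board (earlier first): Osei (20 May 2003) before Fontaine (7 Feb 2008) before Novak (6 Sep 2010).
Greco and Lindqvist both have equity stake 4 percent, so the next rule applies.
Among Greco and Lindqvist, by date first elected to the board (earlier first): Greco (17 Oct 2014) before Lindqvist (23 Aug 2015).
Horvat and Sato are each Vice Chair, so the next rule applies.
Horvat and Sato both have equity stake 10 percent, so the next rule applies.
Among Horvat and Sato, by date first elected to the board (earlier first): Horvat (3 Aug 2012) before Sato (4 Jul 2013).
Full order: Leclerc, Osei, Fontaine, Novak, Greco, Lindqvist, Horvat, Sato, Varga.

Leclerc, Osei, Fontaine, Novak, Greco, Lindqvist, Horvat, Sato, Varga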